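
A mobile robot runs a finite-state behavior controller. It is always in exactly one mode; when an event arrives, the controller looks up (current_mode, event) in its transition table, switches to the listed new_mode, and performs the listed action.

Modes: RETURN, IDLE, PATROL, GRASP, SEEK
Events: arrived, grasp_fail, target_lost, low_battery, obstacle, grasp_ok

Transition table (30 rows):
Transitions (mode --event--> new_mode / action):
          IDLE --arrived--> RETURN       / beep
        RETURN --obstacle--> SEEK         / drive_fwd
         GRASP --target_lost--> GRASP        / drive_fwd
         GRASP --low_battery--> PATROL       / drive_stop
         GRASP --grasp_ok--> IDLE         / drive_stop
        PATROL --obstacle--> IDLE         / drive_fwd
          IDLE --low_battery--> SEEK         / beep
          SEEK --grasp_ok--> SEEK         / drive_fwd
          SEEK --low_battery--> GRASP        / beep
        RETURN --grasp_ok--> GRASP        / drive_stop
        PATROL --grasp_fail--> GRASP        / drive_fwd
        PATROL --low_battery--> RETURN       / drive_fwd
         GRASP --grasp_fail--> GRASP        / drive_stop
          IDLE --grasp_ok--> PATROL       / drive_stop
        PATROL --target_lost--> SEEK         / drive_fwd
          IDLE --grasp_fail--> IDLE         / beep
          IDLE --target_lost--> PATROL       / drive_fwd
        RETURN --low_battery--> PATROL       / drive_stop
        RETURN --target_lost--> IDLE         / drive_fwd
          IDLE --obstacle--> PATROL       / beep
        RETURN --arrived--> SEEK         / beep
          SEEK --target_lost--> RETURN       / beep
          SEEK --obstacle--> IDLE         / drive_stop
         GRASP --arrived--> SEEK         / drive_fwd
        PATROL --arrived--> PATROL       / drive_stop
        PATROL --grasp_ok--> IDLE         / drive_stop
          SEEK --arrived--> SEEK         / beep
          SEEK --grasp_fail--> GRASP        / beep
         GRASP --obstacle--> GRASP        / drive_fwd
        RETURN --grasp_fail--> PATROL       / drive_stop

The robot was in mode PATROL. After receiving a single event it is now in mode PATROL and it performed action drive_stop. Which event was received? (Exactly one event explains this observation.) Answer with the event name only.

arrived

try arrived: (PATROL, arrived) → (PATROL, drive_stop)  ← matches
try grasp_fail: (PATROL, grasp_fail) → (GRASP, drive_fwd)
try target_lost: (PATROL, target_lost) → (SEEK, drive_fwd)
try low_battery: (PATROL, low_battery) → (RETURN, drive_fwd)
try obstacle: (PATROL, obstacle) → (IDLE, drive_fwd)
try grasp_ok: (PATROL, grasp_ok) → (IDLE, drive_stop)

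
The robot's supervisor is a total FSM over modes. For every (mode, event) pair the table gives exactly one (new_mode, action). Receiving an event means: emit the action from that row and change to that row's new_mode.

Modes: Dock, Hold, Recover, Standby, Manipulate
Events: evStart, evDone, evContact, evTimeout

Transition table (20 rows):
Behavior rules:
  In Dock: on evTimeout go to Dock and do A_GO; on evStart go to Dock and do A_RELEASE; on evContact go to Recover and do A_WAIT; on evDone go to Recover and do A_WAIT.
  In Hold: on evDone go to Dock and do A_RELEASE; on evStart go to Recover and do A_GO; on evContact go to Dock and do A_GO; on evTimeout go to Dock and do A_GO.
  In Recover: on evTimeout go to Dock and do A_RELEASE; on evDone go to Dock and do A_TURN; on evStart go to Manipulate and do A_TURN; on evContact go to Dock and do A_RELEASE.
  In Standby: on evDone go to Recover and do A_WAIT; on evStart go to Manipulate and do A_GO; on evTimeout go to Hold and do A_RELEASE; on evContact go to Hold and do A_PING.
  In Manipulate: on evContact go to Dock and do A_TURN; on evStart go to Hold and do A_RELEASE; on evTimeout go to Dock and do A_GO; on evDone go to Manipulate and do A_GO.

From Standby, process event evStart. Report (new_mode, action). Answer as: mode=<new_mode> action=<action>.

current mode = Standby; filter table to that mode:
  (Standby, evDone) → (Recover, A_WAIT)
  (Standby, evStart) → (Manipulate, A_GO)  ← event matches
  (Standby, evTimeout) → (Hold, A_RELEASE)
  (Standby, evContact) → (Hold, A_PING)
event = evStart selects (Manipulate, A_GO)

mode=Manipulate action=A_GO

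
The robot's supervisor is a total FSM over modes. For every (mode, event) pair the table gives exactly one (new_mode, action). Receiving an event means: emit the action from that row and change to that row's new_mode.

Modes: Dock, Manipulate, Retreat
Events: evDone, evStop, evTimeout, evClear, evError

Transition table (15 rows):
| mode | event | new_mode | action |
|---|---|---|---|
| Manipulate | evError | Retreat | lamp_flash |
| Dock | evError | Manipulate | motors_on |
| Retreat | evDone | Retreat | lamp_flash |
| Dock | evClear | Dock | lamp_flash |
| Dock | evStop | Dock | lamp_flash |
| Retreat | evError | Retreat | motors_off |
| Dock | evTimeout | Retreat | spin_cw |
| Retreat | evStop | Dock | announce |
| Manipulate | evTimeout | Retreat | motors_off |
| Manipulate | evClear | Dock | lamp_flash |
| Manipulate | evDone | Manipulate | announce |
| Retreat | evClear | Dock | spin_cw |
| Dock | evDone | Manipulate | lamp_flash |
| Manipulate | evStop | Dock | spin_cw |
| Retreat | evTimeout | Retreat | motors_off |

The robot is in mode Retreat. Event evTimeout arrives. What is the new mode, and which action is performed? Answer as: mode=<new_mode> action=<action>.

mode=Retreat action=motors_off

current mode = Retreat; filter table to that mode:
  (Retreat, evDone) → (Retreat, lamp_flash)
  (Retreat, evError) → (Retreat, motors_off)
  (Retreat, evStop) → (Dock, announce)
  (Retreat, evClear) → (Dock, spin_cw)
  (Retreat, evTimeout) → (Retreat, motors_off)  ← event matches
event = evTimeout selects (Retreat, motors_off)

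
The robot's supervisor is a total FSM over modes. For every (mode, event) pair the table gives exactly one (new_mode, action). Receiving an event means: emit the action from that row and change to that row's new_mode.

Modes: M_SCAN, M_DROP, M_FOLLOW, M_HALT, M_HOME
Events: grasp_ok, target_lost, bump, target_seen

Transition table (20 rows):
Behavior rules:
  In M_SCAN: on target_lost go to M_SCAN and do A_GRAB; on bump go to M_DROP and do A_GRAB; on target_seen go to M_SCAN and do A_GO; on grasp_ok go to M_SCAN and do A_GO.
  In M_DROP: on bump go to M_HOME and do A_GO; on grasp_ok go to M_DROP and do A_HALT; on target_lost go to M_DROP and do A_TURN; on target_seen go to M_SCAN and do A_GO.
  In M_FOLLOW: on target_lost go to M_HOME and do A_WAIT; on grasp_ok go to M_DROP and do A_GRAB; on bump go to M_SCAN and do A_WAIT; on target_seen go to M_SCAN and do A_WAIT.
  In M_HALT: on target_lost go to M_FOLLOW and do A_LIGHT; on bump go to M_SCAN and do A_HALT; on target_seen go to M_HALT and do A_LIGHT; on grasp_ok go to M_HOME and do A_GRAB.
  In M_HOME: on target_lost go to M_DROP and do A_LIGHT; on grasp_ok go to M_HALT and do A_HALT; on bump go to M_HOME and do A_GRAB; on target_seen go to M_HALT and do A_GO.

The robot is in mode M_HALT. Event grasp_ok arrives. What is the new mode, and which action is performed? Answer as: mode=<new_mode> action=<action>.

mode=M_HOME action=A_GRAB

current mode = M_HALT; filter table to that mode:
  (M_HALT, target_lost) → (M_FOLLOW, A_LIGHT)
  (M_HALT, bump) → (M_SCAN, A_HALT)
  (M_HALT, target_seen) → (M_HALT, A_LIGHT)
  (M_HALT, grasp_ok) → (M_HOME, A_GRAB)  ← event matches
event = grasp_ok selects (M_HOME, A_GRAB)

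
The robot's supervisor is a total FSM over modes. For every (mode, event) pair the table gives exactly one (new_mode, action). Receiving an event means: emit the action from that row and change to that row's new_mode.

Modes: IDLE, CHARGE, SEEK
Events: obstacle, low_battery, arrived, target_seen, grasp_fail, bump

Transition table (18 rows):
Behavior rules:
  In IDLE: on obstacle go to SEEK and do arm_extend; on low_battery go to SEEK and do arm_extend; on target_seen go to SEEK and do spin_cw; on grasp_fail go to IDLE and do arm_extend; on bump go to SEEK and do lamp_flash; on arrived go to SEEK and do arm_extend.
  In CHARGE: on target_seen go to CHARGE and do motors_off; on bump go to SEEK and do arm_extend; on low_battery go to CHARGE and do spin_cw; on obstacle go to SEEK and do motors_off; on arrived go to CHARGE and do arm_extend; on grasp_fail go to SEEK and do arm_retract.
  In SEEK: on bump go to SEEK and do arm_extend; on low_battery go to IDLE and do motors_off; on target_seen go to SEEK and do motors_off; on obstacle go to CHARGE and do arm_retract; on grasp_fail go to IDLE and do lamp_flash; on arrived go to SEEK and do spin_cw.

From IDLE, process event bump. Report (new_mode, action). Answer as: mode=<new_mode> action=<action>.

mode=SEEK action=lamp_flash

current mode = IDLE; filter table to that mode:
  (IDLE, obstacle) → (SEEK, arm_extend)
  (IDLE, low_battery) → (SEEK, arm_extend)
  (IDLE, target_seen) → (SEEK, spin_cw)
  (IDLE, grasp_fail) → (IDLE, arm_extend)
  (IDLE, bump) → (SEEK, lamp_flash)  ← event matches
  (IDLE, arrived) → (SEEK, arm_extend)
event = bump selects (SEEK, lamp_flash)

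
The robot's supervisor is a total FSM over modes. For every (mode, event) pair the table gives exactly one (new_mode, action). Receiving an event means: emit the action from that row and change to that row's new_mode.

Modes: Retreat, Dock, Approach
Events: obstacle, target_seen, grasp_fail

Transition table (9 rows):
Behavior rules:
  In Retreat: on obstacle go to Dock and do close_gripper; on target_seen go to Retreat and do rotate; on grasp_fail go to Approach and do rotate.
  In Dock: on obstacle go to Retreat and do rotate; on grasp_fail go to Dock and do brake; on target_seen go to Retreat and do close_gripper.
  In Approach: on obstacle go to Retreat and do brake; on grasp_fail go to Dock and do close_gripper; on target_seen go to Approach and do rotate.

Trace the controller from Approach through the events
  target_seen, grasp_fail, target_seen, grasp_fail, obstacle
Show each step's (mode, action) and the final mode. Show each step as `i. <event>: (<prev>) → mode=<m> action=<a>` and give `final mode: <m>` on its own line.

final mode: Retreat

1. target_seen: (Approach) → mode=Approach action=rotate
2. grasp_fail: (Approach) → mode=Dock action=close_gripper
3. target_seen: (Dock) → mode=Retreat action=close_gripper
4. grasp_fail: (Retreat) → mode=Approach action=rotate
5. obstacle: (Approach) → mode=Retreat action=brake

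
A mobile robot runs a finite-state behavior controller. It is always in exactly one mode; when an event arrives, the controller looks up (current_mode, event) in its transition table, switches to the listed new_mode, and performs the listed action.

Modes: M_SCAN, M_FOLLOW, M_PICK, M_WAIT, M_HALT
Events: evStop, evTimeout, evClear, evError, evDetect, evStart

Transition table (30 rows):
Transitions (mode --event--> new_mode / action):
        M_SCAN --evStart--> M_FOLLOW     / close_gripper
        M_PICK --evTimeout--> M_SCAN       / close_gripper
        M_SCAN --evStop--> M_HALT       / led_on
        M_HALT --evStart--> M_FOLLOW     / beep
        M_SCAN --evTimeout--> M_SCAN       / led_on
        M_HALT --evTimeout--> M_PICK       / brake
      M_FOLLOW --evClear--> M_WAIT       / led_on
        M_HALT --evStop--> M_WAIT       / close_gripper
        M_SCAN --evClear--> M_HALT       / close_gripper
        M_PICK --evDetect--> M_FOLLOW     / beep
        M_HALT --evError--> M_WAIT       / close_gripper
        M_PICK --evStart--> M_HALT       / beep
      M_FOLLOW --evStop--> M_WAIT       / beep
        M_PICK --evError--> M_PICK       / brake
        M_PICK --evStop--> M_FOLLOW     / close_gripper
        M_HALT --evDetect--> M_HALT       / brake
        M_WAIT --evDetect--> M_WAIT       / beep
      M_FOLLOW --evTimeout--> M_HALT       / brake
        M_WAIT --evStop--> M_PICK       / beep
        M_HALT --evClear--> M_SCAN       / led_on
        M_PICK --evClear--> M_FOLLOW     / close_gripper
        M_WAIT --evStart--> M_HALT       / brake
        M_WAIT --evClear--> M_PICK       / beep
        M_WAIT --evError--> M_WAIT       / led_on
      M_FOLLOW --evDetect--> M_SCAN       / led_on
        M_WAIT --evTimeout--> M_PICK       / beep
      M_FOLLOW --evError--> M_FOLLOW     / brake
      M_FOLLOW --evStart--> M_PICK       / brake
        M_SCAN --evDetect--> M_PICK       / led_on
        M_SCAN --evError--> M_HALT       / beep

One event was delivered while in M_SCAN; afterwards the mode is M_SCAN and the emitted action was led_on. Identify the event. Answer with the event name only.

evTimeout

try evStop: (M_SCAN, evStop) → (M_HALT, led_on)
try evTimeout: (M_SCAN, evTimeout) → (M_SCAN, led_on)  ← matches
try evClear: (M_SCAN, evClear) → (M_HALT, close_gripper)
try evError: (M_SCAN, evError) → (M_HALT, beep)
try evDetect: (M_SCAN, evDetect) → (M_PICK, led_on)
try evStart: (M_SCAN, evStart) → (M_FOLLOW, close_gripper)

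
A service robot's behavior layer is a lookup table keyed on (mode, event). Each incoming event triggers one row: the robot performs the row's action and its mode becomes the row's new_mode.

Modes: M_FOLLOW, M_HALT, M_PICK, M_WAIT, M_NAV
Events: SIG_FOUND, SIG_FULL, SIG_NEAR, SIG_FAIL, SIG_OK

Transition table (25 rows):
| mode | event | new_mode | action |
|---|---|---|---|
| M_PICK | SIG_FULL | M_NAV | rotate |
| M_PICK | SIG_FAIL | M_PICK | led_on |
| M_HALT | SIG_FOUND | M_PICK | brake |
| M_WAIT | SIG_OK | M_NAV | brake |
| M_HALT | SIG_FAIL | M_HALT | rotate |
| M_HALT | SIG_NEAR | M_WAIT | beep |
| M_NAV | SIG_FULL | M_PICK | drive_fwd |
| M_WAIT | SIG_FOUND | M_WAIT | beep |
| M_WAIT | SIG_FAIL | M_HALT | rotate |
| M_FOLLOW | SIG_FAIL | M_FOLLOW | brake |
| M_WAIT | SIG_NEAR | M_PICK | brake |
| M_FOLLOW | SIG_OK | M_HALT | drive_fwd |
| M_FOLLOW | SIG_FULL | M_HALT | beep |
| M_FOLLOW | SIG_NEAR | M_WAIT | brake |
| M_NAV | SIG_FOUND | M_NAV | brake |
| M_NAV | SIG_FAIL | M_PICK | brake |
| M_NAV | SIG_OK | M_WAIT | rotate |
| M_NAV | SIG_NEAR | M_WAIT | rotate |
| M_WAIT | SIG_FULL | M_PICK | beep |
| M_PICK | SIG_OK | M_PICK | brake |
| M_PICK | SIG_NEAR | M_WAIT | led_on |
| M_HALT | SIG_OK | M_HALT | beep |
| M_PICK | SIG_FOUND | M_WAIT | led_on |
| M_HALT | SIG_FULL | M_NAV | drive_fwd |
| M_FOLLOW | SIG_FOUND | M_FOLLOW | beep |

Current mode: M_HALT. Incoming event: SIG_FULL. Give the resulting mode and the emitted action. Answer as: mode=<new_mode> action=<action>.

current mode = M_HALT; filter table to that mode:
  (M_HALT, SIG_FOUND) → (M_PICK, brake)
  (M_HALT, SIG_FAIL) → (M_HALT, rotate)
  (M_HALT, SIG_NEAR) → (M_WAIT, beep)
  (M_HALT, SIG_OK) → (M_HALT, beep)
  (M_HALT, SIG_FULL) → (M_NAV, drive_fwd)  ← event matches
event = SIG_FULL selects (M_NAV, drive_fwd)

mode=M_NAV action=drive_fwd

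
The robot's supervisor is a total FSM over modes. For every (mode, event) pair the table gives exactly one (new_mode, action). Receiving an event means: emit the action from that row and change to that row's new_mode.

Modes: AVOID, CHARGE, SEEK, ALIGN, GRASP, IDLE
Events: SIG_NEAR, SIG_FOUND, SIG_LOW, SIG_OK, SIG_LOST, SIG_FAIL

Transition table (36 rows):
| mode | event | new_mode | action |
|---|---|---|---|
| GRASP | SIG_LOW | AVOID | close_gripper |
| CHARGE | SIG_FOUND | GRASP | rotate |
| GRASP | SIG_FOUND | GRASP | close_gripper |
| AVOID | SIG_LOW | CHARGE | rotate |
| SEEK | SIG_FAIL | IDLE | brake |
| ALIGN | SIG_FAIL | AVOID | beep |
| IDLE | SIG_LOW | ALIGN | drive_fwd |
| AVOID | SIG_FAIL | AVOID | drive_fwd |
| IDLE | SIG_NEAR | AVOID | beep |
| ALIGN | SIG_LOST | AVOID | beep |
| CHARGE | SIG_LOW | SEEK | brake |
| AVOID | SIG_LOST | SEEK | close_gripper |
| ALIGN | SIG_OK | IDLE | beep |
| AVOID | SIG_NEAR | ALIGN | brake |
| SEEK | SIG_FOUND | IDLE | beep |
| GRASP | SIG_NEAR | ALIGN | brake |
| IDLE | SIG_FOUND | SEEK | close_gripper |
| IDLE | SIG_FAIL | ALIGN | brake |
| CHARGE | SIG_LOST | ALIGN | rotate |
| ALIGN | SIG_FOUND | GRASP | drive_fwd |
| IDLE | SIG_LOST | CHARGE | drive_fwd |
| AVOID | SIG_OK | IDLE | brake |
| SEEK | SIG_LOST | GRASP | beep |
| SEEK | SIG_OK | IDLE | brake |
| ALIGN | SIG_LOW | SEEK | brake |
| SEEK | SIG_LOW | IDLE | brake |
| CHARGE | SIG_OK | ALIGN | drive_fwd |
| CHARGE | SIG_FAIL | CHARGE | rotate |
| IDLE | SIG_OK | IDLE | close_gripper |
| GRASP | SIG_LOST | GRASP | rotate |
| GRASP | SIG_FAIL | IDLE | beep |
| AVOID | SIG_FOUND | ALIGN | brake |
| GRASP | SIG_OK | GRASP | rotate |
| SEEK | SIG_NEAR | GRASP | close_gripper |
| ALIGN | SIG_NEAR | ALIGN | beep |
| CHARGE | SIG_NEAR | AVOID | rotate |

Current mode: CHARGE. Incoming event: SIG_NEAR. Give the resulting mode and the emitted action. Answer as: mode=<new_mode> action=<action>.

current mode = CHARGE; filter table to that mode:
  (CHARGE, SIG_FOUND) → (GRASP, rotate)
  (CHARGE, SIG_LOW) → (SEEK, brake)
  (CHARGE, SIG_LOST) → (ALIGN, rotate)
  (CHARGE, SIG_OK) → (ALIGN, drive_fwd)
  (CHARGE, SIG_FAIL) → (CHARGE, rotate)
  (CHARGE, SIG_NEAR) → (AVOID, rotate)  ← event matches
event = SIG_NEAR selects (AVOID, rotate)

mode=AVOID action=rotate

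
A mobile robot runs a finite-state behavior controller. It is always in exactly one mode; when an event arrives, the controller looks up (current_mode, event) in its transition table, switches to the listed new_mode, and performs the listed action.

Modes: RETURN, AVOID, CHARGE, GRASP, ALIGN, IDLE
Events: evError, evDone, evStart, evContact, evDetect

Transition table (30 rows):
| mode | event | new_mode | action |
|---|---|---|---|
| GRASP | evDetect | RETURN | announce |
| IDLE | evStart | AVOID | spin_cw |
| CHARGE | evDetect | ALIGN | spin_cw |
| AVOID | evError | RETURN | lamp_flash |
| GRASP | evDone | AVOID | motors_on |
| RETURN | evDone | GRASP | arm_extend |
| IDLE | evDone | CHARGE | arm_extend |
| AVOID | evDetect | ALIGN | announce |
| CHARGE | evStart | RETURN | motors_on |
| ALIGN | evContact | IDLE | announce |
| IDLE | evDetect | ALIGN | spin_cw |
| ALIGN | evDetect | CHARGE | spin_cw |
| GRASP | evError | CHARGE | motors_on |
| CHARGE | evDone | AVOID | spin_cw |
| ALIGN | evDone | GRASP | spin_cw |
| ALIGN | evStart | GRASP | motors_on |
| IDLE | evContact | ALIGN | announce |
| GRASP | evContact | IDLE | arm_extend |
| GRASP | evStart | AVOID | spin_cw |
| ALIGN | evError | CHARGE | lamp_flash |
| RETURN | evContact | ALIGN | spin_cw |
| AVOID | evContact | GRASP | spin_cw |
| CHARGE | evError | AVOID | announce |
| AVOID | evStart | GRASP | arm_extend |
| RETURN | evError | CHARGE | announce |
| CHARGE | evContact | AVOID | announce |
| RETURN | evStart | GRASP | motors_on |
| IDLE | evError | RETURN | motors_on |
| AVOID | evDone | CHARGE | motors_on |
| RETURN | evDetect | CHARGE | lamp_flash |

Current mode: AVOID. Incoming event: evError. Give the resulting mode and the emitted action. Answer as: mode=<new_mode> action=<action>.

mode=RETURN action=lamp_flash

current mode = AVOID; filter table to that mode:
  (AVOID, evError) → (RETURN, lamp_flash)  ← event matches
  (AVOID, evDetect) → (ALIGN, announce)
  (AVOID, evContact) → (GRASP, spin_cw)
  (AVOID, evStart) → (GRASP, arm_extend)
  (AVOID, evDone) → (CHARGE, motors_on)
event = evError selects (RETURN, lamp_flash)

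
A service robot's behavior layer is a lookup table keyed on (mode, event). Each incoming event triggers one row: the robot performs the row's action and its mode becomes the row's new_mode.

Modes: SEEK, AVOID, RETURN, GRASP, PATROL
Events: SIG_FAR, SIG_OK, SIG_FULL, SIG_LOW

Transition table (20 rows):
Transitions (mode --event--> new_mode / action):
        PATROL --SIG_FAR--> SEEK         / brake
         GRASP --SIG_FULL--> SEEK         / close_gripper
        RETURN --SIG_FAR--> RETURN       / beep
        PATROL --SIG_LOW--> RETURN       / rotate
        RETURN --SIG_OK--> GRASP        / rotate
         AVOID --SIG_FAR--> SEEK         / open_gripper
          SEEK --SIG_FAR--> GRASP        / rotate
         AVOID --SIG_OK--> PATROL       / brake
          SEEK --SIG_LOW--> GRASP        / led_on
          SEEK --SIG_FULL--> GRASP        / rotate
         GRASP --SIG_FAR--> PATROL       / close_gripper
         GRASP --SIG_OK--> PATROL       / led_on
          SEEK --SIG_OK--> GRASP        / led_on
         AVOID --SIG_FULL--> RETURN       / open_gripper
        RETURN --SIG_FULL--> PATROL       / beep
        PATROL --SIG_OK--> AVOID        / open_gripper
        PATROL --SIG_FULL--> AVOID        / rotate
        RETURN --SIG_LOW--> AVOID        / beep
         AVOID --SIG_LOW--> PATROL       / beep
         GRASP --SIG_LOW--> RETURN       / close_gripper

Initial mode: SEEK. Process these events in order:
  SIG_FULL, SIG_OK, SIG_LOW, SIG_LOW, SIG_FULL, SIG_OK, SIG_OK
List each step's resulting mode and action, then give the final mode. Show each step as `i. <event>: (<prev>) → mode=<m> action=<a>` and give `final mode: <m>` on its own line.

final mode: PATROL

1. SIG_FULL: (SEEK) → mode=GRASP action=rotate
2. SIG_OK: (GRASP) → mode=PATROL action=led_on
3. SIG_LOW: (PATROL) → mode=RETURN action=rotate
4. SIG_LOW: (RETURN) → mode=AVOID action=beep
5. SIG_FULL: (AVOID) → mode=RETURN action=open_gripper
6. SIG_OK: (RETURN) → mode=GRASP action=rotate
7. SIG_OK: (GRASP) → mode=PATROL action=led_on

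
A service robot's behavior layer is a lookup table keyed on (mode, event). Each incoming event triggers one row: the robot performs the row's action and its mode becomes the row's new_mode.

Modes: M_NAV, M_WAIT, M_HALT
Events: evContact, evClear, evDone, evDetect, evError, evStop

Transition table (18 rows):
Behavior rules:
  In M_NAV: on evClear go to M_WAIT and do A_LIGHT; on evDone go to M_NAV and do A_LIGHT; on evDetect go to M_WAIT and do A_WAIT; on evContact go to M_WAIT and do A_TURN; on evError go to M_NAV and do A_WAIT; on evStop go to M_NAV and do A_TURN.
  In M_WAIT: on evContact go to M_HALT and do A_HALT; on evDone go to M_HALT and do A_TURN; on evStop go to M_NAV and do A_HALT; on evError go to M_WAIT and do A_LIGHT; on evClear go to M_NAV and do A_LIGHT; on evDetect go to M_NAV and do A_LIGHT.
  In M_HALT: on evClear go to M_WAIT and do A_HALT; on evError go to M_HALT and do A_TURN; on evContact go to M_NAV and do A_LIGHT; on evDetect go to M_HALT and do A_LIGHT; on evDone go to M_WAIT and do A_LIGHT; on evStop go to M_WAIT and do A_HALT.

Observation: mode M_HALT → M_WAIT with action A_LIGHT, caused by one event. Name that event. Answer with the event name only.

try evContact: (M_HALT, evContact) → (M_NAV, A_LIGHT)
try evClear: (M_HALT, evClear) → (M_WAIT, A_HALT)
try evDone: (M_HALT, evDone) → (M_WAIT, A_LIGHT)  ← matches
try evDetect: (M_HALT, evDetect) → (M_HALT, A_LIGHT)
try evError: (M_HALT, evError) → (M_HALT, A_TURN)
try evStop: (M_HALT, evStop) → (M_WAIT, A_HALT)

evDone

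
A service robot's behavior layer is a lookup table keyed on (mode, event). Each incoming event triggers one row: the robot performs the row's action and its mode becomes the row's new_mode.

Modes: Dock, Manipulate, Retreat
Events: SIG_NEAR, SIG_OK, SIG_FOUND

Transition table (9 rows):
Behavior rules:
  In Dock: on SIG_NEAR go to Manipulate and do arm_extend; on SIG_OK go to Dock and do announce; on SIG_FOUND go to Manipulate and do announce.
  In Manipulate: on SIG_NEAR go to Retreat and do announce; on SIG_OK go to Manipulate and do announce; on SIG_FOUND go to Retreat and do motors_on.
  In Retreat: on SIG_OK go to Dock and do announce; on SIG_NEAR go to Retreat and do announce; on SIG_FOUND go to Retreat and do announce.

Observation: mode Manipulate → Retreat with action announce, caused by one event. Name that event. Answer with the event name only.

SIG_NEAR

try SIG_NEAR: (Manipulate, SIG_NEAR) → (Retreat, announce)  ← matches
try SIG_OK: (Manipulate, SIG_OK) → (Manipulate, announce)
try SIG_FOUND: (Manipulate, SIG_FOUND) → (Retreat, motors_on)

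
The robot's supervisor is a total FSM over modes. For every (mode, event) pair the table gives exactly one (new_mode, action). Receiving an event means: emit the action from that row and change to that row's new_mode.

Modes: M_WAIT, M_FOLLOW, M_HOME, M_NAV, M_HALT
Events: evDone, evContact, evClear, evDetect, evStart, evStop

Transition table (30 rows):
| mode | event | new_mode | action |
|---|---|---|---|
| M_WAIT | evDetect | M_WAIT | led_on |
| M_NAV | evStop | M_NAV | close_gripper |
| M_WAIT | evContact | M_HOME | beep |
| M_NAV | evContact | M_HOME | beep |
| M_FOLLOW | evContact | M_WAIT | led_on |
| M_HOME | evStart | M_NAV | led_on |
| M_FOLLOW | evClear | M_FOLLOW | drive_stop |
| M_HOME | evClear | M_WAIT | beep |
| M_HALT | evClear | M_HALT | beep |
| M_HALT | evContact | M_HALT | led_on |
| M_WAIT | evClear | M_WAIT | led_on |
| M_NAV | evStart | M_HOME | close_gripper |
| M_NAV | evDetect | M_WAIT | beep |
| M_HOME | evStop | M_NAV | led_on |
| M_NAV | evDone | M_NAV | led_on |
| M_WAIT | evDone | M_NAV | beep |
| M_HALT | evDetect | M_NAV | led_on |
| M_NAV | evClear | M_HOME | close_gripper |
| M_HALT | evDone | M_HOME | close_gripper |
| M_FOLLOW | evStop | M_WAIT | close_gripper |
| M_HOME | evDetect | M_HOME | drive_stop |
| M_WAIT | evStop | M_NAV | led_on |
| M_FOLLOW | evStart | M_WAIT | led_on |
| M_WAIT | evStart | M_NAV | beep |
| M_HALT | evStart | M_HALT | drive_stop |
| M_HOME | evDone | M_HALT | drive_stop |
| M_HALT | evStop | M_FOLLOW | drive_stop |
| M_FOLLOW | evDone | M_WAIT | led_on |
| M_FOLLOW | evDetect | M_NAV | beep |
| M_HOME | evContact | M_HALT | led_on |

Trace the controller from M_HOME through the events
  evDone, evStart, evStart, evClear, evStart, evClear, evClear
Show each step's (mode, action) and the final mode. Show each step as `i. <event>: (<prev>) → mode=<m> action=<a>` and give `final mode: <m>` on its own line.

1. evDone: (M_HOME) → mode=M_HALT action=drive_stop
2. evStart: (M_HALT) → mode=M_HALT action=drive_stop
3. evStart: (M_HALT) → mode=M_HALT action=drive_stop
4. evClear: (M_HALT) → mode=M_HALT action=beep
5. evStart: (M_HALT) → mode=M_HALT action=drive_stop
6. evClear: (M_HALT) → mode=M_HALT action=beep
7. evClear: (M_HALT) → mode=M_HALT action=beep

final mode: M_HALT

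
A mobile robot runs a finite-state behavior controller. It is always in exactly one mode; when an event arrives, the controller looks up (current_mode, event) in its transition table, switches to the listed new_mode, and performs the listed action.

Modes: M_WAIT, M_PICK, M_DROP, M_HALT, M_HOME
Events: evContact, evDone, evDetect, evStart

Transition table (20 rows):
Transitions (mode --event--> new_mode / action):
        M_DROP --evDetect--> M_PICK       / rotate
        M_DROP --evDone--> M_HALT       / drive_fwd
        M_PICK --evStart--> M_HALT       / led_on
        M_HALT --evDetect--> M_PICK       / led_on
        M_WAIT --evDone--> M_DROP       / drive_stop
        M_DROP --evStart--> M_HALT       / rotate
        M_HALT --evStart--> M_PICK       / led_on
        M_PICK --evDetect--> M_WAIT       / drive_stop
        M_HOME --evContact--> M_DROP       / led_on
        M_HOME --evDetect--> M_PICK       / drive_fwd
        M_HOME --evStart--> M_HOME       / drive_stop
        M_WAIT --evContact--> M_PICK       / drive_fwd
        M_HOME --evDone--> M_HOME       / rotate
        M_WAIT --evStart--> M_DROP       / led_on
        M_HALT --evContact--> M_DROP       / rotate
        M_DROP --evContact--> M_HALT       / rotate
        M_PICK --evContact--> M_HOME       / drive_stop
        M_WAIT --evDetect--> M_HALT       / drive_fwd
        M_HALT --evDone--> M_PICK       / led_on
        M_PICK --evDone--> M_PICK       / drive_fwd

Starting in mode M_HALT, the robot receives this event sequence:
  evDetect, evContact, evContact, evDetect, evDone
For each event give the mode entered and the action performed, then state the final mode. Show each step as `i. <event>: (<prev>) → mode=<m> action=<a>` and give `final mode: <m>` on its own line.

1. evDetect: (M_HALT) → mode=M_PICK action=led_on
2. evContact: (M_PICK) → mode=M_HOME action=drive_stop
3. evContact: (M_HOME) → mode=M_DROP action=led_on
4. evDetect: (M_DROP) → mode=M_PICK action=rotate
5. evDone: (M_PICK) → mode=M_PICK action=drive_fwd

final mode: M_PICK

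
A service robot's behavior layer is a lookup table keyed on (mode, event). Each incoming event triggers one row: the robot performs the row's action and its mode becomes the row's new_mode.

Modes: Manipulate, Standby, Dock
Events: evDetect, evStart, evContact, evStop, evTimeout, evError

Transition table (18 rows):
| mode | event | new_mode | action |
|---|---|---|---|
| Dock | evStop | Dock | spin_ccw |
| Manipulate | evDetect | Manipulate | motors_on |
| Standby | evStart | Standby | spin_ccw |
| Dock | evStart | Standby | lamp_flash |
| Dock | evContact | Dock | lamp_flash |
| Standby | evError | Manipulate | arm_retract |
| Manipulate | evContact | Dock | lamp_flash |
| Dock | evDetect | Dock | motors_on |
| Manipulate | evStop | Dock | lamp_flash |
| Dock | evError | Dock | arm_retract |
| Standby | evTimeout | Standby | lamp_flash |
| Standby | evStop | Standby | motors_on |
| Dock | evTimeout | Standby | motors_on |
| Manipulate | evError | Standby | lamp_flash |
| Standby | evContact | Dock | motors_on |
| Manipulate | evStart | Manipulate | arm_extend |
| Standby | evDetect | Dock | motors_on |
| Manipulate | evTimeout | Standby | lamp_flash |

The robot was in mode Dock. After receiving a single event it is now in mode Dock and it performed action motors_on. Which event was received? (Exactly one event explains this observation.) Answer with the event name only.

evDetect

try evDetect: (Dock, evDetect) → (Dock, motors_on)  ← matches
try evStart: (Dock, evStart) → (Standby, lamp_flash)
try evContact: (Dock, evContact) → (Dock, lamp_flash)
try evStop: (Dock, evStop) → (Dock, spin_ccw)
try evTimeout: (Dock, evTimeout) → (Standby, motors_on)
try evError: (Dock, evError) → (Dock, arm_retract)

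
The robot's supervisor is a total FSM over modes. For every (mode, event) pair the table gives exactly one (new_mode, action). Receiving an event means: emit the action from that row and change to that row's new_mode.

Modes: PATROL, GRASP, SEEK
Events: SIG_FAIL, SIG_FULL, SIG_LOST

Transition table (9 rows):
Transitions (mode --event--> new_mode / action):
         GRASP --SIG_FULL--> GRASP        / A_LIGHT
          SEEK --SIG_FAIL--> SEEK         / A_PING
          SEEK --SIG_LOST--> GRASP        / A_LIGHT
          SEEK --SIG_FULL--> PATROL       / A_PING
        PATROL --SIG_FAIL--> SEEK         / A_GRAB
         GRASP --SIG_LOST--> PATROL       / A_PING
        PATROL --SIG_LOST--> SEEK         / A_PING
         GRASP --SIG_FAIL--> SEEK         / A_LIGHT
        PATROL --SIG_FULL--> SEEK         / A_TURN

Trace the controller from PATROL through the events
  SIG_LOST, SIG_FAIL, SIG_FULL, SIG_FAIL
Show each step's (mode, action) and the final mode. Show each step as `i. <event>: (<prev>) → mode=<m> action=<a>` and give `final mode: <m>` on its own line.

final mode: SEEK

1. SIG_LOST: (PATROL) → mode=SEEK action=A_PING
2. SIG_FAIL: (SEEK) → mode=SEEK action=A_PING
3. SIG_FULL: (SEEK) → mode=PATROL action=A_PING
4. SIG_FAIL: (PATROL) → mode=SEEK action=A_GRAB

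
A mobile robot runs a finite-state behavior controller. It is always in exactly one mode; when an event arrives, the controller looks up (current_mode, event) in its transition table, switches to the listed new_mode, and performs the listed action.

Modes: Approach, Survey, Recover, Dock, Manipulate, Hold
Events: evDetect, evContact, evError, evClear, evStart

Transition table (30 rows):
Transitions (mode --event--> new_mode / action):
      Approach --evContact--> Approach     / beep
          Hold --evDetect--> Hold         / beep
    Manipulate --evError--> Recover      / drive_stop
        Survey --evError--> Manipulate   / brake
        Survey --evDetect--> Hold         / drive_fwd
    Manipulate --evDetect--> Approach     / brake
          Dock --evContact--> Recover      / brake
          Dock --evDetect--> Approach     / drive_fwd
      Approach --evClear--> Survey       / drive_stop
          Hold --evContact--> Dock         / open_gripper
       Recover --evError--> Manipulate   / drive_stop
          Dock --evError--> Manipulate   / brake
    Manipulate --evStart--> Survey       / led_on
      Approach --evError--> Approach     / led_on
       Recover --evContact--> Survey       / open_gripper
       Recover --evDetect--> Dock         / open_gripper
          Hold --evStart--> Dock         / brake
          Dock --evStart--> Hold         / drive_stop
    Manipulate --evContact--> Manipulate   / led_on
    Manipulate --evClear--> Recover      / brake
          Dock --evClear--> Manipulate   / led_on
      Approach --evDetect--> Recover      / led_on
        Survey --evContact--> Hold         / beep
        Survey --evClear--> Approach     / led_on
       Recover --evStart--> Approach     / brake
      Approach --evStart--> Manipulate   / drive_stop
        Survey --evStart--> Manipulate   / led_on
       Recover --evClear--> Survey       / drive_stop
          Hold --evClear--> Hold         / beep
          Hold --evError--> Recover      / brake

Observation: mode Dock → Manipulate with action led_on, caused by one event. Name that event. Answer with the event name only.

try evDetect: (Dock, evDetect) → (Approach, drive_fwd)
try evContact: (Dock, evContact) → (Recover, brake)
try evError: (Dock, evError) → (Manipulate, brake)
try evClear: (Dock, evClear) → (Manipulate, led_on)  ← matches
try evStart: (Dock, evStart) → (Hold, drive_stop)

evClear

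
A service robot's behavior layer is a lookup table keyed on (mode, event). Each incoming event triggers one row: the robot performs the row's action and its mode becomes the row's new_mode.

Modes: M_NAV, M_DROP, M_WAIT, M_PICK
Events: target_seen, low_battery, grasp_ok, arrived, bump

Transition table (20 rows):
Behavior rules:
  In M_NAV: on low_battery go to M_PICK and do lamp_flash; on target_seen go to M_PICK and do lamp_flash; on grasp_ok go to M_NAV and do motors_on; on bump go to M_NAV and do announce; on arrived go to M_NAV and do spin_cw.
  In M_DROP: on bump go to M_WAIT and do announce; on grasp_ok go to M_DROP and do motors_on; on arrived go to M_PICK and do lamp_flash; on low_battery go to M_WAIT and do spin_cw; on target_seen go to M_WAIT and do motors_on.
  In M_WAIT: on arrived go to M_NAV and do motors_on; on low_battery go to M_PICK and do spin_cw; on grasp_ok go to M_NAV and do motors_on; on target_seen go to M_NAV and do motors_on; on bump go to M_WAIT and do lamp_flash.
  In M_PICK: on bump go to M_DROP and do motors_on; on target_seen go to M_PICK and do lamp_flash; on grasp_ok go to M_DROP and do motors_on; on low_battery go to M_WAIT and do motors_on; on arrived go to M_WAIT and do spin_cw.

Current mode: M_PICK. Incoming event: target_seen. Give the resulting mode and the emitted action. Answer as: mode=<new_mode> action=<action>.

current mode = M_PICK; filter table to that mode:
  (M_PICK, bump) → (M_DROP, motors_on)
  (M_PICK, target_seen) → (M_PICK, lamp_flash)  ← event matches
  (M_PICK, grasp_ok) → (M_DROP, motors_on)
  (M_PICK, low_battery) → (M_WAIT, motors_on)
  (M_PICK, arrived) → (M_WAIT, spin_cw)
event = target_seen selects (M_PICK, lamp_flash)

mode=M_PICK action=lamp_flash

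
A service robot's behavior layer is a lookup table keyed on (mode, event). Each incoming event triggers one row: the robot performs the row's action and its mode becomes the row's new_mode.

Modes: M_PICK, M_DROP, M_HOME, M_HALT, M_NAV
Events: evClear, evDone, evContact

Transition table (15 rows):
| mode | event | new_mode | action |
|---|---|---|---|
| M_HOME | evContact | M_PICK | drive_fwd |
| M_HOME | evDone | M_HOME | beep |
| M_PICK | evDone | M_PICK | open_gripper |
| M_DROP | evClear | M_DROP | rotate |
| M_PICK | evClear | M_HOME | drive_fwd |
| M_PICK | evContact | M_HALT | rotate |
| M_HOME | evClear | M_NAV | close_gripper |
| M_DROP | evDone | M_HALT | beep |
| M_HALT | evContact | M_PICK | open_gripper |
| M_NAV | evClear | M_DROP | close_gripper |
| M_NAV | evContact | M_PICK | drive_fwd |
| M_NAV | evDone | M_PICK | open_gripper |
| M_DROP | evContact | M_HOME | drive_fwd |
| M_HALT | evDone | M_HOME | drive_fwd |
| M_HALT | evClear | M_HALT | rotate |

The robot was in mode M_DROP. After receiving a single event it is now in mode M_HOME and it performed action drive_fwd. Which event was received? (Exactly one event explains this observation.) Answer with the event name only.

evContact

try evClear: (M_DROP, evClear) → (M_DROP, rotate)
try evDone: (M_DROP, evDone) → (M_HALT, beep)
try evContact: (M_DROP, evContact) → (M_HOME, drive_fwd)  ← matches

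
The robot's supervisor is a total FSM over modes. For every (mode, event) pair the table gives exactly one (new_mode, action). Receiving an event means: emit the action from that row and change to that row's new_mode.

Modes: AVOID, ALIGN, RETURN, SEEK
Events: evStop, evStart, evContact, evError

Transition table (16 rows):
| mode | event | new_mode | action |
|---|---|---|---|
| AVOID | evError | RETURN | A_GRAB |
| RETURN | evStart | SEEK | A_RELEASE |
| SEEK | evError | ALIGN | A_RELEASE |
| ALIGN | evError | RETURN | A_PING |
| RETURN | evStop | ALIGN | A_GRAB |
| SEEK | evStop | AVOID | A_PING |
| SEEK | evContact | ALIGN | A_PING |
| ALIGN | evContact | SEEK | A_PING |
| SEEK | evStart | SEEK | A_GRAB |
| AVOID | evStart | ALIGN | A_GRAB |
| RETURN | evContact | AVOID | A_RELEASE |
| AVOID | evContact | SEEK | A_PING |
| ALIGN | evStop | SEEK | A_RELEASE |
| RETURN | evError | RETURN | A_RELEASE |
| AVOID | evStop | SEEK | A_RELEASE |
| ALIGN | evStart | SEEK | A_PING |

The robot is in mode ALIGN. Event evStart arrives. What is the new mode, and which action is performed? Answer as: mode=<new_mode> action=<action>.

current mode = ALIGN; filter table to that mode:
  (ALIGN, evError) → (RETURN, A_PING)
  (ALIGN, evContact) → (SEEK, A_PING)
  (ALIGN, evStop) → (SEEK, A_RELEASE)
  (ALIGN, evStart) → (SEEK, A_PING)  ← event matches
event = evStart selects (SEEK, A_PING)

mode=SEEK action=A_PING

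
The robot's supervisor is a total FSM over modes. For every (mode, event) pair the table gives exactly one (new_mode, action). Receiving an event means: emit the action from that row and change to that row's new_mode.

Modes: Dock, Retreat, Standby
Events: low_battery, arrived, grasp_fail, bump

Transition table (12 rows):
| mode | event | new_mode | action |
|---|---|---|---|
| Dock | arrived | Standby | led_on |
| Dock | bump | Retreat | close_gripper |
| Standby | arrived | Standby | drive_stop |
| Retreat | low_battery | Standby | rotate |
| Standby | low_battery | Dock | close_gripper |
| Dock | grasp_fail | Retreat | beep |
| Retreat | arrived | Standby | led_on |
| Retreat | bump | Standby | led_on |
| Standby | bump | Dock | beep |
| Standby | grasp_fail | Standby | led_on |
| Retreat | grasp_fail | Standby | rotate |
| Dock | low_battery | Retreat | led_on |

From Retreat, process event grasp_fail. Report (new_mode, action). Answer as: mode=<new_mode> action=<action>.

current mode = Retreat; filter table to that mode:
  (Retreat, low_battery) → (Standby, rotate)
  (Retreat, arrived) → (Standby, led_on)
  (Retreat, bump) → (Standby, led_on)
  (Retreat, grasp_fail) → (Standby, rotate)  ← event matches
event = grasp_fail selects (Standby, rotate)

mode=Standby action=rotate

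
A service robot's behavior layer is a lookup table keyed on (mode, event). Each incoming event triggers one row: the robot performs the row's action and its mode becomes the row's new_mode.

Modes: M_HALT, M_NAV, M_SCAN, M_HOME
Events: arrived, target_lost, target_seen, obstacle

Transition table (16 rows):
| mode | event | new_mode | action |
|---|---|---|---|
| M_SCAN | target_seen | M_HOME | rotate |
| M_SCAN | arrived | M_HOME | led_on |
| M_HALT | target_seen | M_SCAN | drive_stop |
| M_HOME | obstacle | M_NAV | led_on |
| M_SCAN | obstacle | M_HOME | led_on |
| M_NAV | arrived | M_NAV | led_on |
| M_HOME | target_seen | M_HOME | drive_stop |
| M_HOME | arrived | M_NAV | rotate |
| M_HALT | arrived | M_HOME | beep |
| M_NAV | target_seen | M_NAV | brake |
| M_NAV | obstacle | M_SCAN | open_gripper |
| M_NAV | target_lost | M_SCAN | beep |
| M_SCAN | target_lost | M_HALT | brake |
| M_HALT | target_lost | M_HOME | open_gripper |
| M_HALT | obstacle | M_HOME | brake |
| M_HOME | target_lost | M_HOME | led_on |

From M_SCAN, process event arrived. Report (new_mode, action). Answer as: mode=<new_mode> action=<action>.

current mode = M_SCAN; filter table to that mode:
  (M_SCAN, target_seen) → (M_HOME, rotate)
  (M_SCAN, arrived) → (M_HOME, led_on)  ← event matches
  (M_SCAN, obstacle) → (M_HOME, led_on)
  (M_SCAN, target_lost) → (M_HALT, brake)
event = arrived selects (M_HOME, led_on)

mode=M_HOME action=led_on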